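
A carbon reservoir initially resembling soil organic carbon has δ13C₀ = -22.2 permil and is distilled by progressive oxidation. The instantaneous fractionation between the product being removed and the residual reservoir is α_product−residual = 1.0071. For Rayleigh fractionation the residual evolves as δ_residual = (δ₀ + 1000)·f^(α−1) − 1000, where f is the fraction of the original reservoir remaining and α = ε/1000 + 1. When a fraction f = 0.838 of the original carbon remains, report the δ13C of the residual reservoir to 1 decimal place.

Rayleigh residual: δ_res = (δ₀ + 1000)·f^(α−1) − 1000
α − 1 = 0.00710
f^(α−1) = 0.838^(0.00710) = 0.998746
δ_res = (-22.2 + 1000) × 0.998746 − 1000 = 976.574 − 1000 = -23.43 permil

-23.4 permil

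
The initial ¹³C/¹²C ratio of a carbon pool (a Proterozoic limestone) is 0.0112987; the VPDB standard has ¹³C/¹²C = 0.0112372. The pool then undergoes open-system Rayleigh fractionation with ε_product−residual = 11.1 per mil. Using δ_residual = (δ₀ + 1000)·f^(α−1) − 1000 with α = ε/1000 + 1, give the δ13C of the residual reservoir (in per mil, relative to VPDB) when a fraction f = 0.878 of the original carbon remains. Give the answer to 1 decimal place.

δ₀ = (0.0112987/0.0112372 − 1)×1000 = (1.005473 − 1)×1000 = 5.473 per mil
α − 1 = ε/1000 = 0.0111
f^(α−1) = 0.878^(0.0111) = 0.998557
δ_res = (5.473 + 1000) × 0.998557 − 1000 = 1004.022 − 1000 = 4.02 per mil

4.0 per mil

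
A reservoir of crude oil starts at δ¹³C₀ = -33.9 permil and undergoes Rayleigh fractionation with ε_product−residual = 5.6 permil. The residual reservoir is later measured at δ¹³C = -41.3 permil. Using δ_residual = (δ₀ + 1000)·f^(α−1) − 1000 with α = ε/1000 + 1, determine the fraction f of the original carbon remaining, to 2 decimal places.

α − 1 = ε/1000 = 0.0056
(δ_res + 1000)/(δ₀ + 1000) = (-41.3 + 1000)/(-33.9 + 1000) = 958.7/966.1 = 0.992340
f = 0.992340^(1/0.0056) = exp(ln(0.992340)/0.0056) = exp(-0.00769/0.0056)
f = exp(-1.3731) = 0.2533

0.25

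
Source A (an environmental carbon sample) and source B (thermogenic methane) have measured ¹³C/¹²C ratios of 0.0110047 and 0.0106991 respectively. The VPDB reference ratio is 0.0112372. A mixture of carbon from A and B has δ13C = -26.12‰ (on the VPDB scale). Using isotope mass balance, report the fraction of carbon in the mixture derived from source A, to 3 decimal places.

0.800

δ_A = (0.0110047/0.0112372 − 1)×1000 = (0.979310 − 1)×1000 = -20.690‰
δ_B = (0.0106991/0.0112372 − 1)×1000 = (0.952114 − 1)×1000 = -47.886‰
f_A = (δ_mix − δ_B)/(δ_A − δ_B) = (-26.12 − (-47.886))/(-20.690 − (-47.886))
f_A = 21.766 / 27.195 = 0.8003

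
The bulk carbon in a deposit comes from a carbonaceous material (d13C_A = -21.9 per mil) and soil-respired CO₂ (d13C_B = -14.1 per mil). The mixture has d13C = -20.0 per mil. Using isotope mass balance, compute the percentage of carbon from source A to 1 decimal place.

75.6%

δ_mix = f_A·δ_A + (1 − f_A)·δ_B  ⇒  f_A = (δ_mix − δ_B)/(δ_A − δ_B)
f_A = (-20.0 − (-14.1)) / (-21.9 − (-14.1))
f_A = -5.9 / -7.8 = 0.7564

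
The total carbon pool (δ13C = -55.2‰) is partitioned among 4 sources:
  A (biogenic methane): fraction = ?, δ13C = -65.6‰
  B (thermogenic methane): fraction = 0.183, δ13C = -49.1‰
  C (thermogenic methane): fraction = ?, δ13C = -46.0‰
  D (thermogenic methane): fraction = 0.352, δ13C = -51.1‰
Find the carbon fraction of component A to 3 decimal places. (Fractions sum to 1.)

0.349

Let f_A and f_C be the unknown fractions; fractions sum to 1 so f_A + f_C = 0.465.
Mass balance: Σ fᵢ·δᵢ = δ_bulk ⇒ f_A·(-65.6) + f_C·(-46.0) = -55.2 − (-26.972) = -28.228
Substitute f_C = 0.465 − f_A:
f_A·(-65.6 − -46.0) = -28.228 − 0.465×(-46.0) = -6.838
f_A = -6.838 / -19.6 = 0.3489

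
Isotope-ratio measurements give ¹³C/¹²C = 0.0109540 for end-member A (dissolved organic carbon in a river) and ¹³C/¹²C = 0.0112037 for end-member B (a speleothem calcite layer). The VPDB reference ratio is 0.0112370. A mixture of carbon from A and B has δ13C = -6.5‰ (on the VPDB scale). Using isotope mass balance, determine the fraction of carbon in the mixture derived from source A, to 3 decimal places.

0.159

δ_A = (0.0109540/0.0112370 − 1)×1000 = (0.974815 − 1)×1000 = -25.185‰
δ_B = (0.0112037/0.0112370 − 1)×1000 = (0.997037 − 1)×1000 = -2.963‰
f_A = (δ_mix − δ_B)/(δ_A − δ_B) = (-6.5 − (-2.963))/(-25.185 − (-2.963))
f_A = -3.537 / -22.221 = 0.1592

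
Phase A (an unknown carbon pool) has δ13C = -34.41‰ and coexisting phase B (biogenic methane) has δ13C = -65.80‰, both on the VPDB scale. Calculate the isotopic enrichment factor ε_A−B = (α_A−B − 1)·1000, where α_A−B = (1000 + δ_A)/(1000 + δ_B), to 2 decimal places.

α_A−B = (1000 + -34.41) / (1000 + -65.80) = 965.59 / 934.20 = 1.033601
ε_A−B = (1.033601 − 1) × 1000 = 33.601‰
(The approximation ε ≈ δ_A − δ_B would give 31.39‰.)

33.60‰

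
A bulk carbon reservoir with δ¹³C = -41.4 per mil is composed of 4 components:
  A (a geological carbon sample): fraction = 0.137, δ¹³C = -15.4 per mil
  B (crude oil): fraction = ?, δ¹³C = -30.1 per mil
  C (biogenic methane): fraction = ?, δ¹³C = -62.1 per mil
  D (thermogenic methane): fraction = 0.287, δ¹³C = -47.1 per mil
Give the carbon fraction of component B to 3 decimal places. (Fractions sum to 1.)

0.312

Let f_B and f_C be the unknown fractions; fractions sum to 1 so f_B + f_C = 0.576.
Mass balance: Σ fᵢ·δᵢ = δ_bulk ⇒ f_B·(-30.1) + f_C·(-62.1) = -41.4 − (-15.627) = -25.773
Substitute f_C = 0.576 − f_B:
f_B·(-30.1 − -62.1) = -25.773 − 0.576×(-62.1) = 9.997
f_B = 9.997 / 32.0 = 0.3124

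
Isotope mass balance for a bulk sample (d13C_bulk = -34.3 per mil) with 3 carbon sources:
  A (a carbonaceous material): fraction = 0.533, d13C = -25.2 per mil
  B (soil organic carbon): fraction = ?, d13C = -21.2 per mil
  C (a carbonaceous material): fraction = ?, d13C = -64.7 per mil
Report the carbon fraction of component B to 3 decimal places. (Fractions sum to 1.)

0.215

Let f_B and f_C be the unknown fractions; fractions sum to 1 so f_B + f_C = 0.467.
Mass balance: Σ fᵢ·δᵢ = δ_bulk ⇒ f_B·(-21.2) + f_C·(-64.7) = -34.3 − (-13.432) = -20.868
Substitute f_C = 0.467 − f_B:
f_B·(-21.2 − -64.7) = -20.868 − 0.467×(-64.7) = 9.347
f_B = 9.347 / 43.5 = 0.2149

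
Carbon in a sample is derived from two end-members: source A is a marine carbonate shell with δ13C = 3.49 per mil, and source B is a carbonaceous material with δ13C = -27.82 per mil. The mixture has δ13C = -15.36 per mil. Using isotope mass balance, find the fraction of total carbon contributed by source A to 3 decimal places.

0.398

δ_mix = f_A·δ_A + (1 − f_A)·δ_B  ⇒  f_A = (δ_mix − δ_B)/(δ_A − δ_B)
f_A = (-15.36 − (-27.82)) / (3.49 − (-27.82))
f_A = 12.46 / 31.31 = 0.3980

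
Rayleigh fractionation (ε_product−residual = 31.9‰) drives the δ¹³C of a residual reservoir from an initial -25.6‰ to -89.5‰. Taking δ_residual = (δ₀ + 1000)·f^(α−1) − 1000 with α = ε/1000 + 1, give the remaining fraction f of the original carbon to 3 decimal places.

0.119

α − 1 = ε/1000 = 0.0319
(δ_res + 1000)/(δ₀ + 1000) = (-89.5 + 1000)/(-25.6 + 1000) = 910.5/974.4 = 0.934421
f = 0.934421^(1/0.0319) = exp(ln(0.934421)/0.0319) = exp(-0.06783/0.0319)
f = exp(-2.1263) = 0.1193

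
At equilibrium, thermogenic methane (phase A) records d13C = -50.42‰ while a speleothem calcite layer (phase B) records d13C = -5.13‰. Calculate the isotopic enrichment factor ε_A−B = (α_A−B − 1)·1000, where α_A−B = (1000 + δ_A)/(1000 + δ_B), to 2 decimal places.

α_A−B = (1000 + -50.42) / (1000 + -5.13) = 949.58 / 994.87 = 0.954476
ε_A−B = (0.954476 − 1) × 1000 = -45.524‰
(The approximation ε ≈ δ_A − δ_B would give -45.29‰.)

-45.52‰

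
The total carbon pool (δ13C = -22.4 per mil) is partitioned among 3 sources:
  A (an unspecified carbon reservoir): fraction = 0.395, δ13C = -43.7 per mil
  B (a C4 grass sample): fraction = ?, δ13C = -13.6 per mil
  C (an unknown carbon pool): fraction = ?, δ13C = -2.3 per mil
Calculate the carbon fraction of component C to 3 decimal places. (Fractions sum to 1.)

Let f_C and f_B be the unknown fractions; fractions sum to 1 so f_C + f_B = 0.605.
Mass balance: Σ fᵢ·δᵢ = δ_bulk ⇒ f_C·(-2.3) + f_B·(-13.6) = -22.4 − (-17.262) = -5.138
Substitute f_B = 0.605 − f_C:
f_C·(-2.3 − -13.6) = -5.138 − 0.605×(-13.6) = 3.090
f_C = 3.090 / 11.3 = 0.2734

0.273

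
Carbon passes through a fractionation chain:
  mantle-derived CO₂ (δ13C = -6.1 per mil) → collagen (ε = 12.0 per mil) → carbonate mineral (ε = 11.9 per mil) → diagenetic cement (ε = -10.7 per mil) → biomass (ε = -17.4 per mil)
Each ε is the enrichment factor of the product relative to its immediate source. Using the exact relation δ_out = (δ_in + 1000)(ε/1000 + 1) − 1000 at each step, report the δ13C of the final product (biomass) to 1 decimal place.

step 1: δ = (-6.10 + 1000)·(12.0/1000 + 1) − 1000 = 5.83 per mil
step 2: δ = (5.83 + 1000)·(11.9/1000 + 1) − 1000 = 17.80 per mil
step 3: δ = (17.80 + 1000)·(-10.7/1000 + 1) − 1000 = 6.91 per mil
step 4: δ = (6.91 + 1000)·(-17.4/1000 + 1) − 1000 = -10.61 per mil

-10.6 per mil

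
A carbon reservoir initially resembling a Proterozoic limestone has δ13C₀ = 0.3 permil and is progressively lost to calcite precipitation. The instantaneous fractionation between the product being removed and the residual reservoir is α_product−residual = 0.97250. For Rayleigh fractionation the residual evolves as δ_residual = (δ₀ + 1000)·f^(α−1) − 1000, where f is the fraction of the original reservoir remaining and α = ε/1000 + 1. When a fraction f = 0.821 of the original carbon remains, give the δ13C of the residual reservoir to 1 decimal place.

5.7 permil

Rayleigh residual: δ_res = (δ₀ + 1000)·f^(α−1) − 1000
α − 1 = -0.02750
f^(α−1) = 0.821^(-0.02750) = 1.005439
δ_res = (0.3 + 1000) × 1.005439 − 1000 = 1005.740 − 1000 = 5.74 permil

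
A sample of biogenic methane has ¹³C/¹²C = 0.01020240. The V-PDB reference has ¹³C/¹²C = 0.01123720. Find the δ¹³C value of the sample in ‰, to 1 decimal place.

-92.1‰

δ¹³C = (R_sample / R_standard − 1) × 1000
R_sample / R_standard = 0.01020240 / 0.01123720 = 0.907913
δ¹³C = (0.907913 − 1) × 1000 = -92.09‰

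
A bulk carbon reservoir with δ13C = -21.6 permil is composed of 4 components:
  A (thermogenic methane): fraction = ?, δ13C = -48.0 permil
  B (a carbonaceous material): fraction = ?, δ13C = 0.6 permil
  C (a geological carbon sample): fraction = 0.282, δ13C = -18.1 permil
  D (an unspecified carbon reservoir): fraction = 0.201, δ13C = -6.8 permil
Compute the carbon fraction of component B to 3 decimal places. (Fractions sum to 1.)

0.199

Let f_B and f_A be the unknown fractions; fractions sum to 1 so f_B + f_A = 0.517.
Mass balance: Σ fᵢ·δᵢ = δ_bulk ⇒ f_B·(0.6) + f_A·(-48.0) = -21.6 − (-6.471) = -15.129
Substitute f_A = 0.517 − f_B:
f_B·(0.6 − -48.0) = -15.129 − 0.517×(-48.0) = 9.687
f_B = 9.687 / 48.6 = 0.1993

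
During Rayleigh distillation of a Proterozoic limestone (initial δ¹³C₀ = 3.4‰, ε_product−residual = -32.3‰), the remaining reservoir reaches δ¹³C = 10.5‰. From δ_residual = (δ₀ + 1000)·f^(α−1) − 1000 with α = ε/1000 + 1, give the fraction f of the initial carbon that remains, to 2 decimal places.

α − 1 = ε/1000 = -0.0323
(δ_res + 1000)/(δ₀ + 1000) = (10.5 + 1000)/(3.4 + 1000) = 1010.5/1003.4 = 1.007076
f = 1.007076^(1/-0.0323) = exp(ln(1.007076)/-0.0323) = exp(0.00705/-0.0323)
f = exp(-0.2183) = 0.8039

0.80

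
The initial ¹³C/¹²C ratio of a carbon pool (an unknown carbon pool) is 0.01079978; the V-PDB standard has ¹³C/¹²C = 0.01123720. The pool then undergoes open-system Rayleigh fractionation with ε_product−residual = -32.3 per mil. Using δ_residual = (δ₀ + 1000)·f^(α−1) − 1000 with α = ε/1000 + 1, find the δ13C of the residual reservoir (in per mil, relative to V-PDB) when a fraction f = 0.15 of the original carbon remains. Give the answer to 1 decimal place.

δ₀ = (0.01079978/0.01123720 − 1)×1000 = (0.961074 − 1)×1000 = -38.926 per mil
α − 1 = ε/1000 = -0.0323
f^(α−1) = 0.15^(-0.0323) = 1.063193
δ_res = (-38.926 + 1000) × 1.063193 − 1000 = 1021.807 − 1000 = 21.81 per mil

21.8 per mil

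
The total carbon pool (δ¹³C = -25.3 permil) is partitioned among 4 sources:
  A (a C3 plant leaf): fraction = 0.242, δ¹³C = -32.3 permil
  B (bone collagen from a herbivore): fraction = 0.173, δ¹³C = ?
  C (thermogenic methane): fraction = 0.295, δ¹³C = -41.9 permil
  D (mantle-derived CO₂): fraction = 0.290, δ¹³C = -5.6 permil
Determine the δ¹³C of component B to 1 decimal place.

Isotope mass balance: δ_bulk = Σ fᵢ·δᵢ.
-25.3 = 0.242×(-32.3) + 0.173×δ_B + 0.295×(-41.9) + 0.290×(-5.6)
0.173·δ_B = -25.3 − (-21.801) = -3.499
δ_B = -3.499 / 0.173 = -20.22 permil

-20.2 permil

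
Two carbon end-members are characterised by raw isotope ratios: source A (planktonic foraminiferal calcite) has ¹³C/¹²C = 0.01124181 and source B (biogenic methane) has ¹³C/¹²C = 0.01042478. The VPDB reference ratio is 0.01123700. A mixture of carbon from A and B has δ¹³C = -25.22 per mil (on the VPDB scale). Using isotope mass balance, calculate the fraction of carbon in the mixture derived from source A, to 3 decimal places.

0.647

δ_A = (0.01124181/0.01123700 − 1)×1000 = (1.000428 − 1)×1000 = 0.428 per mil
δ_B = (0.01042478/0.01123700 − 1)×1000 = (0.927719 − 1)×1000 = -72.281 per mil
f_A = (δ_mix − δ_B)/(δ_A − δ_B) = (-25.22 − (-72.281))/(0.428 − (-72.281))
f_A = 47.061 / 72.709 = 0.6473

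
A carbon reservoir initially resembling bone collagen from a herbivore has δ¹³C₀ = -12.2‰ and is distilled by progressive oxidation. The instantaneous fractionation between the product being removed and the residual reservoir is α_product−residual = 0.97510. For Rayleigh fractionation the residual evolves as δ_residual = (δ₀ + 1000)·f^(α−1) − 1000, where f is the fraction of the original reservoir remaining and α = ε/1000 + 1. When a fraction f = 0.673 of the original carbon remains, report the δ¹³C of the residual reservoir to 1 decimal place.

Rayleigh residual: δ_res = (δ₀ + 1000)·f^(α−1) − 1000
α − 1 = -0.02490
f^(α−1) = 0.673^(-0.02490) = 1.009909
δ_res = (-12.2 + 1000) × 1.009909 − 1000 = 997.589 − 1000 = -2.41‰

-2.4‰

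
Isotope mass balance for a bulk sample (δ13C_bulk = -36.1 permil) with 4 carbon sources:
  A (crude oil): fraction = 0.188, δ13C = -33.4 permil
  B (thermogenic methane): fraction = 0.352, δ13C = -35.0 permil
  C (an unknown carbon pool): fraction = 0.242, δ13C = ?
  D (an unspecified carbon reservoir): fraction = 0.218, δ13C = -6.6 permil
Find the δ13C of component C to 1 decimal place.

-66.4 permil

Isotope mass balance: δ_bulk = Σ fᵢ·δᵢ.
-36.1 = 0.188×(-33.4) + 0.352×(-35.0) + 0.242×δ_C + 0.218×(-6.6)
0.242·δ_C = -36.1 − (-20.038) = -16.062
δ_C = -16.062 / 0.242 = -66.37 permil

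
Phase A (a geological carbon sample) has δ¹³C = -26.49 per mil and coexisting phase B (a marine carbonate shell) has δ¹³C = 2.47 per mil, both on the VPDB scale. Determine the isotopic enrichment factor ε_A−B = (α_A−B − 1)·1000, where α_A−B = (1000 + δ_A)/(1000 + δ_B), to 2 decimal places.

-28.89 per mil

α_A−B = (1000 + -26.49) / (1000 + 2.47) = 973.51 / 1002.47 = 0.971111
ε_A−B = (0.971111 − 1) × 1000 = -28.889 per mil
(The approximation ε ≈ δ_A − δ_B would give -28.96 per mil.)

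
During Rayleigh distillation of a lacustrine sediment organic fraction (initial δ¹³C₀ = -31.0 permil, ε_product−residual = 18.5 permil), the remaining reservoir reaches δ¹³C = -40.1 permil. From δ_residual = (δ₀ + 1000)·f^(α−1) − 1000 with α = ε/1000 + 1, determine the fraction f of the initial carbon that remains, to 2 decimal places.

α − 1 = ε/1000 = 0.0185
(δ_res + 1000)/(δ₀ + 1000) = (-40.1 + 1000)/(-31.0 + 1000) = 959.9/969.0 = 0.990609
f = 0.990609^(1/0.0185) = exp(ln(0.990609)/0.0185) = exp(-0.00944/0.0185)
f = exp(-0.5100) = 0.6005

0.60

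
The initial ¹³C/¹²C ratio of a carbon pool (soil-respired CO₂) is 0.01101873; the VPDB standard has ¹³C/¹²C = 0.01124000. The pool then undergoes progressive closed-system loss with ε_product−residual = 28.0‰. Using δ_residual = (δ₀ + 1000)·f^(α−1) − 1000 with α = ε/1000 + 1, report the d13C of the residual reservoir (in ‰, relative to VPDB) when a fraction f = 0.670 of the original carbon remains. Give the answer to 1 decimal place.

-30.6‰

δ₀ = (0.01101873/0.01124000 − 1)×1000 = (0.980314 − 1)×1000 = -19.686‰
α − 1 = ε/1000 = 0.0280
f^(α−1) = 0.670^(0.0280) = 0.988849
δ_res = (-19.686 + 1000) × 0.988849 − 1000 = 969.383 − 1000 = -30.62‰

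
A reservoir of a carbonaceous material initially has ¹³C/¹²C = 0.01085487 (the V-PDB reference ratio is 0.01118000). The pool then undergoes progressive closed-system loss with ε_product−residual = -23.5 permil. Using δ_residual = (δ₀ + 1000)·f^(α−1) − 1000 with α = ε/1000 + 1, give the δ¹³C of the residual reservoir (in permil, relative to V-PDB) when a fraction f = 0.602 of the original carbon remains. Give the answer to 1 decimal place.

δ₀ = (0.01085487/0.01118000 − 1)×1000 = (0.970919 − 1)×1000 = -29.081 permil
α − 1 = ε/1000 = -0.0235
f^(α−1) = 0.602^(-0.0235) = 1.011998
δ_res = (-29.081 + 1000) × 1.011998 − 1000 = 982.567 − 1000 = -17.43 permil

-17.4 permil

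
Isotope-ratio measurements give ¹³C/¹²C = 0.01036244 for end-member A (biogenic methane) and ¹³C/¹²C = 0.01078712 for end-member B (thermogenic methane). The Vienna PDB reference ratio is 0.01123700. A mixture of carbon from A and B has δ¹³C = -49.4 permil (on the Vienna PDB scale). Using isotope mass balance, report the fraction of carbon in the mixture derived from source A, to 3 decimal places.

δ_A = (0.01036244/0.01123700 − 1)×1000 = (0.922171 − 1)×1000 = -77.829 permil
δ_B = (0.01078712/0.01123700 − 1)×1000 = (0.959964 − 1)×1000 = -40.036 permil
f_A = (δ_mix − δ_B)/(δ_A − δ_B) = (-49.4 − (-40.036))/(-77.829 − (-40.036))
f_A = -9.364 / -37.793 = 0.2478

0.248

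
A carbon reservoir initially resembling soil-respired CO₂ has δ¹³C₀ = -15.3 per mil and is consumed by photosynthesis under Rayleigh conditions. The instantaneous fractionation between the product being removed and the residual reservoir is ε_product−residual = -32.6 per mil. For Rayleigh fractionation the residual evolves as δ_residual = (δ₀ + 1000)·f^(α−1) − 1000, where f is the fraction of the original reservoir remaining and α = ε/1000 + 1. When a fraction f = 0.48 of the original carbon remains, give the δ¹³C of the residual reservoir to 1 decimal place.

Rayleigh residual: δ_res = (δ₀ + 1000)·f^(α−1) − 1000
α = ε/1000 + 1 = 0.96740, so α − 1 = -0.03260
f^(α−1) = 0.48^(-0.03260) = 1.024216
δ_res = (-15.3 + 1000) × 1.024216 − 1000 = 1008.545 − 1000 = 8.55 per mil

8.5 per mil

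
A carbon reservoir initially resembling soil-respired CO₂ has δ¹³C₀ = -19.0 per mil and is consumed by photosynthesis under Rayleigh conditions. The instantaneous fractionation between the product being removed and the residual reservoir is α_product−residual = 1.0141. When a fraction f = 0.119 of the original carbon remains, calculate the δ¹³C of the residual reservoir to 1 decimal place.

Rayleigh residual: δ_res = (δ₀ + 1000)·f^(α−1) − 1000
α − 1 = 0.01410
f^(α−1) = 0.119^(0.01410) = 0.970432
δ_res = (-19.0 + 1000) × 0.970432 − 1000 = 951.994 − 1000 = -48.01 per mil

-48.0 per mil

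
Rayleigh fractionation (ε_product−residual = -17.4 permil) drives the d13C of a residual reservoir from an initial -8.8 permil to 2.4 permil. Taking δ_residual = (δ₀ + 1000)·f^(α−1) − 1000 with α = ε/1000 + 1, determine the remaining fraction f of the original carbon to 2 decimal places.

0.52

α − 1 = ε/1000 = -0.0174
(δ_res + 1000)/(δ₀ + 1000) = (2.4 + 1000)/(-8.8 + 1000) = 1002.4/991.2 = 1.011299
f = 1.011299^(1/-0.0174) = exp(ln(1.011299)/-0.0174) = exp(0.01124/-0.0174)
f = exp(-0.6458) = 0.5243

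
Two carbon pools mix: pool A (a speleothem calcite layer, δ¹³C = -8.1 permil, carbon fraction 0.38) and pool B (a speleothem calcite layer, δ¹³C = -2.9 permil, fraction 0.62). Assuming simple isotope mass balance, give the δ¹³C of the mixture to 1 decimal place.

δ_mix = f_A·δ_A + f_B·δ_B
δ_mix = 0.38 × (-8.1) + 0.62 × (-2.9)
δ_mix = -3.08 + -1.80 = -4.88 permil

-4.9 permil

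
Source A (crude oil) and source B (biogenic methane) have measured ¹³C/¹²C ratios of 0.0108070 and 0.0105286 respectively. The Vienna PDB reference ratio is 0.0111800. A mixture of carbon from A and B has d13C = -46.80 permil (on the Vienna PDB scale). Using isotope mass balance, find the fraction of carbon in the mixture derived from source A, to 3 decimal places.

δ_A = (0.0108070/0.0111800 − 1)×1000 = (0.966637 − 1)×1000 = -33.363 permil
δ_B = (0.0105286/0.0111800 − 1)×1000 = (0.941735 − 1)×1000 = -58.265 permil
f_A = (δ_mix − δ_B)/(δ_A − δ_B) = (-46.80 − (-58.265))/(-33.363 − (-58.265))
f_A = 11.465 / 24.902 = 0.4604

0.460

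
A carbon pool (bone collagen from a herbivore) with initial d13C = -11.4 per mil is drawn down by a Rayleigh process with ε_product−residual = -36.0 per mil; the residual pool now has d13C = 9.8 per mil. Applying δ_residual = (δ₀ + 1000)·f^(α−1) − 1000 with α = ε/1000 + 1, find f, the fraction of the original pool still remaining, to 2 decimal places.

α − 1 = ε/1000 = -0.0360
(δ_res + 1000)/(δ₀ + 1000) = (9.8 + 1000)/(-11.4 + 1000) = 1009.8/988.6 = 1.021444
f = 1.021444^(1/-0.0360) = exp(ln(1.021444)/-0.0360) = exp(0.02122/-0.0360)
f = exp(-0.5894) = 0.5547

0.55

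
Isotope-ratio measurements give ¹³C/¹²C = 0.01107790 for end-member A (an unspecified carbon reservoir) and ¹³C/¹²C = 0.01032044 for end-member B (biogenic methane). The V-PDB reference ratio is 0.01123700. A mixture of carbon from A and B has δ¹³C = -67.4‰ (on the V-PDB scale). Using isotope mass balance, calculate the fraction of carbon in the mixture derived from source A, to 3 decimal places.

δ_A = (0.01107790/0.01123700 − 1)×1000 = (0.985841 − 1)×1000 = -14.159‰
δ_B = (0.01032044/0.01123700 − 1)×1000 = (0.918434 − 1)×1000 = -81.566‰
f_A = (δ_mix − δ_B)/(δ_A − δ_B) = (-67.4 − (-81.566))/(-14.159 − (-81.566))
f_A = 14.166 / 67.408 = 0.2102

0.210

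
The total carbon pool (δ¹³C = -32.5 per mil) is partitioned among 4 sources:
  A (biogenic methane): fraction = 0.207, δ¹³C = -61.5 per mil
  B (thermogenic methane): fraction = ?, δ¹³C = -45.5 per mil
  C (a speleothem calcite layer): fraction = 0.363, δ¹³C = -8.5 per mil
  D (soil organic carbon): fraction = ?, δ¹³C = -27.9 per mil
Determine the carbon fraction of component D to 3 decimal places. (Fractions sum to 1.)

0.164

Let f_D and f_B be the unknown fractions; fractions sum to 1 so f_D + f_B = 0.430.
Mass balance: Σ fᵢ·δᵢ = δ_bulk ⇒ f_D·(-27.9) + f_B·(-45.5) = -32.5 − (-15.816) = -16.684
Substitute f_B = 0.430 − f_D:
f_D·(-27.9 − -45.5) = -16.684 − 0.430×(-45.5) = 2.881
f_D = 2.881 / 17.6 = 0.1637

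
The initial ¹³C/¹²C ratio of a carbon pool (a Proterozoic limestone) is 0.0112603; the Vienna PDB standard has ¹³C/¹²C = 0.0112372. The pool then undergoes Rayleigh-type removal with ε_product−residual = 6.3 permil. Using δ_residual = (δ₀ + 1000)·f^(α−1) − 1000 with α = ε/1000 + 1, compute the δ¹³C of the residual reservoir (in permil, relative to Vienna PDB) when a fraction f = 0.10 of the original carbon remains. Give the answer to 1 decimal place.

-12.4 permil

δ₀ = (0.0112603/0.0112372 − 1)×1000 = (1.002056 − 1)×1000 = 2.056 permil
α − 1 = ε/1000 = 0.0063
f^(α−1) = 0.10^(0.0063) = 0.985598
δ_res = (2.056 + 1000) × 0.985598 − 1000 = 987.624 − 1000 = -12.38 permil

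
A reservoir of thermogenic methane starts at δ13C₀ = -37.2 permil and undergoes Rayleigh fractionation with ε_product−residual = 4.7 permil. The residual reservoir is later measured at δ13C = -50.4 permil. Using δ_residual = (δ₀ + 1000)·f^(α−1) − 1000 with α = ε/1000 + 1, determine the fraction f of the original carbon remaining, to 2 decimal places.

α − 1 = ε/1000 = 0.0047
(δ_res + 1000)/(δ₀ + 1000) = (-50.4 + 1000)/(-37.2 + 1000) = 949.6/962.8 = 0.986290
f = 0.986290^(1/0.0047) = exp(ln(0.986290)/0.0047) = exp(-0.01380/0.0047)
f = exp(-2.9372) = 0.0530

0.05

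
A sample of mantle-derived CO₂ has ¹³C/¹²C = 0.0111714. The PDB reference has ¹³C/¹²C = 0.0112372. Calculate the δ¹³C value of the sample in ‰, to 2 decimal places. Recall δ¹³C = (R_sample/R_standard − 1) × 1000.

δ¹³C = (R_sample / R_standard − 1) × 1000
R_sample / R_standard = 0.0111714 / 0.0112372 = 0.994144
δ¹³C = (0.994144 − 1) × 1000 = -5.856‰

-5.86‰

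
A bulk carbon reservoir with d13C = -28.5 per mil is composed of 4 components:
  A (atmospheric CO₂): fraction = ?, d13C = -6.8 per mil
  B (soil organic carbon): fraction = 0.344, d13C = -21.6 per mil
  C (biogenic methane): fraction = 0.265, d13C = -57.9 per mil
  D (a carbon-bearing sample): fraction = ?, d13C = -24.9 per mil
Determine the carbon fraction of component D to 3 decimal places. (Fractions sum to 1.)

Let f_D and f_A be the unknown fractions; fractions sum to 1 so f_D + f_A = 0.391.
Mass balance: Σ fᵢ·δᵢ = δ_bulk ⇒ f_D·(-24.9) + f_A·(-6.8) = -28.5 − (-22.774) = -5.726
Substitute f_A = 0.391 − f_D:
f_D·(-24.9 − -6.8) = -5.726 − 0.391×(-6.8) = -3.067
f_D = -3.067 / -18.1 = 0.1695

0.169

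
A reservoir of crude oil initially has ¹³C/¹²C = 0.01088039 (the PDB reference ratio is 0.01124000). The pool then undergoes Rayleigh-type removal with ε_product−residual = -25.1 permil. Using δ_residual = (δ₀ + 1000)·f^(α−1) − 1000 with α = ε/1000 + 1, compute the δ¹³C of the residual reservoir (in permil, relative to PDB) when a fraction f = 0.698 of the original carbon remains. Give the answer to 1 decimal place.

δ₀ = (0.01088039/0.01124000 − 1)×1000 = (0.968006 − 1)×1000 = -31.994 permil
α − 1 = ε/1000 = -0.0251
f^(α−1) = 0.698^(-0.0251) = 1.009065
δ_res = (-31.994 + 1000) × 1.009065 − 1000 = 976.781 − 1000 = -23.22 permil

-23.2 permil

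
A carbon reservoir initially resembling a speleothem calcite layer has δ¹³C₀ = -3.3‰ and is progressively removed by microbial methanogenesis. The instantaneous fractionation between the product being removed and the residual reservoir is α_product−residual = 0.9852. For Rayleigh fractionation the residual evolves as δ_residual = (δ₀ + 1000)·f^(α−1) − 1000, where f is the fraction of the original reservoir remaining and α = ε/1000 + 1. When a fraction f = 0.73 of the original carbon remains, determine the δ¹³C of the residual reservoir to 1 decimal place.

Rayleigh residual: δ_res = (δ₀ + 1000)·f^(α−1) − 1000
α − 1 = -0.01480
f^(α−1) = 0.73^(-0.01480) = 1.004669
δ_res = (-3.3 + 1000) × 1.004669 − 1000 = 1001.353 − 1000 = 1.35‰

1.4‰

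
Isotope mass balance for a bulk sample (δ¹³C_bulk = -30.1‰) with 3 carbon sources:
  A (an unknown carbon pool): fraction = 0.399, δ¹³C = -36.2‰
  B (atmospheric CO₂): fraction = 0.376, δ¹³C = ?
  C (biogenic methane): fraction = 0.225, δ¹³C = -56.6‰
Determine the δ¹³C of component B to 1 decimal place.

Isotope mass balance: δ_bulk = Σ fᵢ·δᵢ.
-30.1 = 0.399×(-36.2) + 0.376×δ_B + 0.225×(-56.6)
0.376·δ_B = -30.1 − (-27.179) = -2.921
δ_B = -2.921 / 0.376 = -7.77‰

-7.8‰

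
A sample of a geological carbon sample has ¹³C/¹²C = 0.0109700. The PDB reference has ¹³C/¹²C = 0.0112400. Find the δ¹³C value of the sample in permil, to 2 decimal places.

-24.02 permil

δ¹³C = (R_sample / R_standard − 1) × 1000
R_sample / R_standard = 0.0109700 / 0.0112400 = 0.975979
δ¹³C = (0.975979 − 1) × 1000 = -24.021 permil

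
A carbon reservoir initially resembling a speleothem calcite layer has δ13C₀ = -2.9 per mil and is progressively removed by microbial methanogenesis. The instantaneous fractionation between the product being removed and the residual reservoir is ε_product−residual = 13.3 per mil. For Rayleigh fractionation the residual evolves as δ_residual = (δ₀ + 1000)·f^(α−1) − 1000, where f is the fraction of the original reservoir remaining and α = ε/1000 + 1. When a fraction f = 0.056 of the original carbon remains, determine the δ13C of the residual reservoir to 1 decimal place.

Rayleigh residual: δ_res = (δ₀ + 1000)·f^(α−1) − 1000
α = ε/1000 + 1 = 1.01330, so α − 1 = 0.01330
f^(α−1) = 0.056^(0.01330) = 0.962390
δ_res = (-2.9 + 1000) × 0.962390 − 1000 = 959.599 − 1000 = -40.40 per mil

-40.4 per mil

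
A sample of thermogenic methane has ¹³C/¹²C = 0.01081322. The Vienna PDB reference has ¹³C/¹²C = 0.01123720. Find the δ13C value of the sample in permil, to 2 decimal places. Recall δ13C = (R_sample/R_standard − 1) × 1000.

-37.73 permil

δ13C = (R_sample / R_standard − 1) × 1000
R_sample / R_standard = 0.01081322 / 0.01123720 = 0.962270
δ13C = (0.962270 − 1) × 1000 = -37.730 permil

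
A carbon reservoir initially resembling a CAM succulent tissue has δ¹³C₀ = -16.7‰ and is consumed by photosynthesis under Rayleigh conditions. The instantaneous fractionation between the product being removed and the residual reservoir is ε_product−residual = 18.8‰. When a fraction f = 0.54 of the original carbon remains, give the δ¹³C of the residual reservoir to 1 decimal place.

Rayleigh residual: δ_res = (δ₀ + 1000)·f^(α−1) − 1000
α = ε/1000 + 1 = 1.01880, so α − 1 = 0.01880
f^(α−1) = 0.54^(0.01880) = 0.988483
δ_res = (-16.7 + 1000) × 0.988483 − 1000 = 971.975 − 1000 = -28.03‰

-28.0‰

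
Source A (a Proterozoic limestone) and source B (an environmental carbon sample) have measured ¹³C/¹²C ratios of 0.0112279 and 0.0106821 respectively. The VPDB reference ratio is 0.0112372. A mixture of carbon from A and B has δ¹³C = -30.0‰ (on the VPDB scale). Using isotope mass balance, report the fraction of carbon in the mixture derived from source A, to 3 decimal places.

0.399

δ_A = (0.0112279/0.0112372 − 1)×1000 = (0.999172 − 1)×1000 = -0.828‰
δ_B = (0.0106821/0.0112372 − 1)×1000 = (0.950602 − 1)×1000 = -49.398‰
f_A = (δ_mix − δ_B)/(δ_A − δ_B) = (-30.0 − (-49.398))/(-0.828 − (-49.398))
f_A = 19.398 / 48.571 = 0.3994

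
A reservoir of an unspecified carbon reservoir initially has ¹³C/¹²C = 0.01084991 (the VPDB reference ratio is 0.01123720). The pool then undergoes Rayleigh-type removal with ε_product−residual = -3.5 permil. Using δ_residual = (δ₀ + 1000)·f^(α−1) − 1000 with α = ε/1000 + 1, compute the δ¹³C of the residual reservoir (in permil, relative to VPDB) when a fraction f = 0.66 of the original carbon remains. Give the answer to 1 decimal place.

-33.1 permil

δ₀ = (0.01084991/0.01123720 − 1)×1000 = (0.965535 − 1)×1000 = -34.465 permil
α − 1 = ε/1000 = -0.0035
f^(α−1) = 0.66^(-0.0035) = 1.001455
δ_res = (-34.465 + 1000) × 1.001455 − 1000 = 966.940 − 1000 = -33.06 permil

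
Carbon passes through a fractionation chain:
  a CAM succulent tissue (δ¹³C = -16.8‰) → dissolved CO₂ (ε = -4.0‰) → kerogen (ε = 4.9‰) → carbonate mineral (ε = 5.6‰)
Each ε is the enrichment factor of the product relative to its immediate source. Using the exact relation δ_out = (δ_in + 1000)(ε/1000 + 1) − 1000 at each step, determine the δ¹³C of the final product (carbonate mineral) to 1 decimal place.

-10.4‰

step 1: δ = (-16.80 + 1000)·(-4.0/1000 + 1) − 1000 = -20.73‰
step 2: δ = (-20.73 + 1000)·(4.9/1000 + 1) − 1000 = -15.93‰
step 3: δ = (-15.93 + 1000)·(5.6/1000 + 1) − 1000 = -10.42‰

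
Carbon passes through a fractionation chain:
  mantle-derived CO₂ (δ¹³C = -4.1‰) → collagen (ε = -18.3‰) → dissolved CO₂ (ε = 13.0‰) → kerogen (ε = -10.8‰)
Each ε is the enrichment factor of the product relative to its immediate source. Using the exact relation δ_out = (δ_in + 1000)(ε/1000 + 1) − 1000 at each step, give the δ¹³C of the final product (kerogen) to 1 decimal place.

step 1: δ = (-4.10 + 1000)·(-18.3/1000 + 1) − 1000 = -22.32‰
step 2: δ = (-22.32 + 1000)·(13.0/1000 + 1) − 1000 = -9.62‰
step 3: δ = (-9.62 + 1000)·(-10.8/1000 + 1) − 1000 = -20.31‰

-20.3‰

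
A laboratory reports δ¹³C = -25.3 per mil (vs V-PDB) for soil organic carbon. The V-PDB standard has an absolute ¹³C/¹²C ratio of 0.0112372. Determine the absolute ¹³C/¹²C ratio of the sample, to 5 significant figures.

0.010953

R_sample = R_standard × (δ¹³C/1000 + 1)
R_sample = 0.0112372 × (-25.3/1000 + 1) = 0.0112372 × 0.974700
R_sample = 0.0109529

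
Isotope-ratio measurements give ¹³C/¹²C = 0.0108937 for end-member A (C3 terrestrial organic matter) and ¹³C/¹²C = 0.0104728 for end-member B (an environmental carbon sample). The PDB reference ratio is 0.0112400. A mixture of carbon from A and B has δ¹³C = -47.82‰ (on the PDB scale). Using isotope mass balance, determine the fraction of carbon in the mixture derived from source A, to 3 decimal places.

δ_A = (0.0108937/0.0112400 − 1)×1000 = (0.969190 − 1)×1000 = -30.810‰
δ_B = (0.0104728/0.0112400 − 1)×1000 = (0.931744 − 1)×1000 = -68.256‰
f_A = (δ_mix − δ_B)/(δ_A − δ_B) = (-47.82 − (-68.256))/(-30.810 − (-68.256))
f_A = 20.436 / 37.447 = 0.5457

0.546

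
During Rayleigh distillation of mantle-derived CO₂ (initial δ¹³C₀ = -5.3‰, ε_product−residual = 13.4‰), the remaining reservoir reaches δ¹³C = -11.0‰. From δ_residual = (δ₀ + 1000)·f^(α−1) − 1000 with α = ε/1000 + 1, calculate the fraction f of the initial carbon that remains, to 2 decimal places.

0.65

α − 1 = ε/1000 = 0.0134
(δ_res + 1000)/(δ₀ + 1000) = (-11.0 + 1000)/(-5.3 + 1000) = 989.0/994.7 = 0.994270
f = 0.994270^(1/0.0134) = exp(ln(0.994270)/0.0134) = exp(-0.00575/0.0134)
f = exp(-0.4289) = 0.6512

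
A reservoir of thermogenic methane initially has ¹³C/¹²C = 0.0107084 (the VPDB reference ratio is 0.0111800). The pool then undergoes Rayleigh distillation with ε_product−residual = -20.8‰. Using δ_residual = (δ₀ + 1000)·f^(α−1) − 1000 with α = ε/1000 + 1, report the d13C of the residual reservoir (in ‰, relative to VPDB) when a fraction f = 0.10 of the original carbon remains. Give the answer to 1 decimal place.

4.8‰

δ₀ = (0.0107084/0.0111800 − 1)×1000 = (0.957818 − 1)×1000 = -42.182‰
α − 1 = ε/1000 = -0.0208
f^(α−1) = 0.10^(-0.0208) = 1.049059
δ_res = (-42.182 + 1000) × 1.049059 − 1000 = 1004.807 − 1000 = 4.81‰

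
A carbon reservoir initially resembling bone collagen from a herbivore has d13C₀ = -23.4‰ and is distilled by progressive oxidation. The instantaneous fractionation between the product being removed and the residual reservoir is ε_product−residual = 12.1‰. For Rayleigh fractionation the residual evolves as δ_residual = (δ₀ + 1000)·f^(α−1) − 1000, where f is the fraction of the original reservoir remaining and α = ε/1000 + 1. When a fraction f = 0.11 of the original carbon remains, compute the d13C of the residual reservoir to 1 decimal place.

Rayleigh residual: δ_res = (δ₀ + 1000)·f^(α−1) − 1000
α = ε/1000 + 1 = 1.01210, so α − 1 = 0.01210
f^(α−1) = 0.11^(0.01210) = 0.973645
δ_res = (-23.4 + 1000) × 0.973645 − 1000 = 950.862 − 1000 = -49.14‰

-49.1‰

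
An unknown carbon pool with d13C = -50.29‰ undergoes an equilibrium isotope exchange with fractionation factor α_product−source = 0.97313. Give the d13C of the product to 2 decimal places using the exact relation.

-75.81‰

δ_product = (δ_source + 1000)·α − 1000
δ_product = (-50.29 + 1000) × 0.97313 − 1000
δ_product = 924.191 − 1000 = -75.809‰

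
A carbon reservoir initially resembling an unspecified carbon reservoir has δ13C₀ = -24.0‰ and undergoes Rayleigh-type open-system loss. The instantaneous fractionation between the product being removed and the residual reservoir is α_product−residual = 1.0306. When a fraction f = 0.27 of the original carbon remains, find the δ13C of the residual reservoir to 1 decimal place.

-62.3‰

Rayleigh residual: δ_res = (δ₀ + 1000)·f^(α−1) − 1000
α − 1 = 0.03060
f^(α−1) = 0.27^(0.03060) = 0.960726
δ_res = (-24.0 + 1000) × 0.960726 − 1000 = 937.669 − 1000 = -62.33‰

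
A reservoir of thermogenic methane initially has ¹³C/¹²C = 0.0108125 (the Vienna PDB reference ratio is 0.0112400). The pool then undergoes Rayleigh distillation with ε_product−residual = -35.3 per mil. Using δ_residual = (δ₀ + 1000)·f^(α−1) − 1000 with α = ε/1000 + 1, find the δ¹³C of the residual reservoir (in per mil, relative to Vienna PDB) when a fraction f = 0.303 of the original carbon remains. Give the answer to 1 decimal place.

δ₀ = (0.0108125/0.0112400 − 1)×1000 = (0.961966 − 1)×1000 = -38.034 per mil
α − 1 = ε/1000 = -0.0353
f^(α−1) = 0.303^(-0.0353) = 1.043050
δ_res = (-38.034 + 1000) × 1.043050 − 1000 = 1003.379 − 1000 = 3.38 per mil

3.4 per mil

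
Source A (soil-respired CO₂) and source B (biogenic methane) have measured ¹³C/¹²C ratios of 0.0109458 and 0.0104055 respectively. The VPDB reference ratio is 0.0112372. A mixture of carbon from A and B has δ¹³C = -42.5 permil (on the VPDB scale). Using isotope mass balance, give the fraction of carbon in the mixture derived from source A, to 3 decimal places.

δ_A = (0.0109458/0.0112372 − 1)×1000 = (0.974068 − 1)×1000 = -25.932 permil
δ_B = (0.0104055/0.0112372 − 1)×1000 = (0.925987 − 1)×1000 = -74.013 permil
f_A = (δ_mix − δ_B)/(δ_A − δ_B) = (-42.5 − (-74.013))/(-25.932 − (-74.013))
f_A = 31.513 / 48.081 = 0.6554

0.655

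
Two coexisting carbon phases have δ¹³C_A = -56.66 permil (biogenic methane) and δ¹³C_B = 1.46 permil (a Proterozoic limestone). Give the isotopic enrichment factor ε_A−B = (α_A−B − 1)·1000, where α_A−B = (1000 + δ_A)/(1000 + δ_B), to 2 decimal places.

α_A−B = (1000 + -56.66) / (1000 + 1.46) = 943.34 / 1001.46 = 0.941965
ε_A−B = (0.941965 − 1) × 1000 = -58.035 permil
(The approximation ε ≈ δ_A − δ_B would give -58.12 permil.)

-58.04 permil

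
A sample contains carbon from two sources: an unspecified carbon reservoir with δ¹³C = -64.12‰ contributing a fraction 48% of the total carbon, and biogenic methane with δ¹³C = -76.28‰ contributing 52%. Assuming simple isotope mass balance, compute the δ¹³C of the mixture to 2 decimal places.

δ_mix = f_A·δ_A + f_B·δ_B
δ_mix = 0.48 × (-64.12) + 0.52 × (-76.28)
δ_mix = -30.778 + -39.666 = -70.443‰

-70.44‰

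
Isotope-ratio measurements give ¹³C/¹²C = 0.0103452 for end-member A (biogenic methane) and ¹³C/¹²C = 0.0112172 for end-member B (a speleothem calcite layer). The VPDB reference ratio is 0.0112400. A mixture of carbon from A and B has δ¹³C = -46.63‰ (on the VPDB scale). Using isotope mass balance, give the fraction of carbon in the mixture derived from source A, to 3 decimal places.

0.575

δ_A = (0.0103452/0.0112400 − 1)×1000 = (0.920391 − 1)×1000 = -79.609‰
δ_B = (0.0112172/0.0112400 − 1)×1000 = (0.997972 − 1)×1000 = -2.028‰
f_A = (δ_mix − δ_B)/(δ_A − δ_B) = (-46.63 − (-2.028))/(-79.609 − (-2.028))
f_A = -44.602 / -77.580 = 0.5749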